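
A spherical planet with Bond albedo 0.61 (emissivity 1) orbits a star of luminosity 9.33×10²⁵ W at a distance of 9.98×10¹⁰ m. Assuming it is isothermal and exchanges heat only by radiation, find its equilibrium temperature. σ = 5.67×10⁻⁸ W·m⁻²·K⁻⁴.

T ≈ 189 K

First find the stellar flux at distance d: S = L/(4πd²) = 9.33×10²⁵/(4π·(9.98×10¹⁰)²) = 745.4 W/m².
For an isothermal sphere, absorbed (1−a)S·πr² = emitted σ·4πr²·T⁴, so T⁴ = (1−a)S/(4σ).
T⁴ = 0.390·745.4/(4·5.67×10⁻⁸) = 1.282×10⁹ K⁴.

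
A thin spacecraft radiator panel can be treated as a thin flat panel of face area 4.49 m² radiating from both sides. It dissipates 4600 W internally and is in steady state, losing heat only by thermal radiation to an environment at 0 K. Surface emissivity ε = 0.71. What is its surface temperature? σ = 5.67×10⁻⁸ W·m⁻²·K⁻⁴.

Steady state: internal power = radiated power, P = εσA T⁴.
Radiating area A = 2·4.49 = 8.980 m².
T⁴ = P/(εσA) = 4600/(0.71·5.67×10⁻⁸·8.980) = 1.272×10¹⁰ K⁴.
T = (1.272×10¹⁰)^(1/4).

T ≈ 336 K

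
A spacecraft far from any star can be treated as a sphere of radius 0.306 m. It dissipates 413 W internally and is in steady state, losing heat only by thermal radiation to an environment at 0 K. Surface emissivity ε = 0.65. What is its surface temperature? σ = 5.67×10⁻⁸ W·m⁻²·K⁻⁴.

Steady state: internal power = radiated power, P = εσA T⁴.
Radiating area A = 4πr² = 1.177 m².
T⁴ = P/(εσA) = 413/(0.65·5.67×10⁻⁸·1.177) = 9.524×10⁹ K⁴.
T = (9.524×10⁹)^(1/4).

T ≈ 312 K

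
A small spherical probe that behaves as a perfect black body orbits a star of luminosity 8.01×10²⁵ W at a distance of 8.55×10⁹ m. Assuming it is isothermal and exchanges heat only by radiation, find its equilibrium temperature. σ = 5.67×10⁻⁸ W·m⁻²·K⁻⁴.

T ≈ 787 K

First find the stellar flux at distance d: S = L/(4πd²) = 8.01×10²⁵/(4π·(8.55×10⁹)²) = 87190 W/m².
For an isothermal sphere, absorbed (1−a)S·πr² = emitted σ·4πr²·T⁴, so T⁴ = (1−a)S/(4σ).
T⁴ = 1.00·87190/(4·5.67×10⁻⁸) = 3.845×10¹¹ K⁴.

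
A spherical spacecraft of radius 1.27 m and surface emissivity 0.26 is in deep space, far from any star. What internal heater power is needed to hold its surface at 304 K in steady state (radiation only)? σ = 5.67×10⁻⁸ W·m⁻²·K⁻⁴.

P = εσ·4πr²·T⁴.
4πr² = 20.27 m²; T⁴ = 8.541×10⁹ K⁴.
P = 0.26·5.67×10⁻⁸·20.27·8.541×10⁹.

P ≈ 2550 W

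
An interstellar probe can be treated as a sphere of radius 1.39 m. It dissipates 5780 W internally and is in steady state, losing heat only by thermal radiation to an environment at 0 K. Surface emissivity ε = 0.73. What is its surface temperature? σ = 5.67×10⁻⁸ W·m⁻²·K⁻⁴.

T ≈ 275 K

Steady state: internal power = radiated power, P = εσA T⁴.
Radiating area A = 4πr² = 24.28 m².
T⁴ = P/(εσA) = 5780/(0.73·5.67×10⁻⁸·24.28) = 5.752×10⁹ K⁴.
T = (5.752×10⁹)^(1/4).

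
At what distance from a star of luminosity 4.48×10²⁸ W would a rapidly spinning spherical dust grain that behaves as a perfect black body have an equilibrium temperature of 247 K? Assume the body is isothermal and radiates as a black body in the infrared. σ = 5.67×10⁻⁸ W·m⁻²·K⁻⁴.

d ≈ 2.06×10¹² m

For an isothermal black-emitting sphere, (1−a)S·πr² = σ·4πr²·T⁴ ⇒ S = 4σT⁴/(1−a).
S = 4·5.67×10⁻⁸·(247)⁴/1.00 = 844.2 W/m².
Flux falls as S = L/(4πd²), so d = √(L/(4πS)) = √(4.48×10²⁸/(4π·844.2)).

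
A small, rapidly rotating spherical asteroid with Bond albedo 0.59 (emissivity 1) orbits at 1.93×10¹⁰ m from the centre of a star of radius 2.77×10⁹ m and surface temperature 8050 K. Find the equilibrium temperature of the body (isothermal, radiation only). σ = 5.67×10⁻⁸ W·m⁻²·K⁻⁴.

T ≈ 1730 K

The star's surface emits σT_*⁴; at distance d the flux is S = σT_*⁴(R_*/d)².
S = 5.67×10⁻⁸·(8050)⁴·(2.77×10⁹/1.93×10¹⁰)² = 4.905×10⁶ W/m².
For an isothermal sphere T⁴ = (1−a)S/(4σ) = 8.867×10¹² K⁴.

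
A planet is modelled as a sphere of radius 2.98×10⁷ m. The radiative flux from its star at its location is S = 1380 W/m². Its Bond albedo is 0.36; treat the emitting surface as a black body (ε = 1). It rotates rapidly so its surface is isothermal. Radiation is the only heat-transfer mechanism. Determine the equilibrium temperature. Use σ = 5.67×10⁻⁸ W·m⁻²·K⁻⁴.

T ≈ 250 K

At equilibrium, absorbed power = emitted power.
Absorbing cross-section = πr² = 2.790×10¹⁵ m²; emitting surface = 4πr² = 1.116×10¹⁶ m² (ratio 4).
(1−a)S·A_cross = εσ·A_surf·T⁴  ⇒  T⁴ = (1−a)S/(4σ).
T⁴ = 0.640·1380/(4·5.67×10⁻⁸) = 3.894×10⁹ K⁴.
T = (3.894×10⁹)^(1/4).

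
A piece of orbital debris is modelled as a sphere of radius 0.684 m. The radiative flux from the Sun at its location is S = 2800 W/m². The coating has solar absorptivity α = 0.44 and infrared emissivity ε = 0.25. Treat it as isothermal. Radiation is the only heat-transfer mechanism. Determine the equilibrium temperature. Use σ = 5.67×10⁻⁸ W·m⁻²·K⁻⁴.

T ≈ 384 K

At equilibrium, absorbed power = emitted power.
Absorbing cross-section = πr² = 1.470 m²; emitting surface = 4πr² = 5.879 m² (ratio 4).
αS·A_cross = εσ·A_surf·T⁴  ⇒  T⁴ = αS/(ε·4σ).
T⁴ = 0.440·2800/(0.25·4·5.67×10⁻⁸) = 2.173×10¹⁰ K⁴.
T = (2.173×10¹⁰)^(1/4).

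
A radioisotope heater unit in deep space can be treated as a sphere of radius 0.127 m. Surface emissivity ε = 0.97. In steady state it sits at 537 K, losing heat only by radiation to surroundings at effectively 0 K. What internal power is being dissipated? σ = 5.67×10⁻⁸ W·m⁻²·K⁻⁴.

P ≈ 927 W

Steady state: P = εσA T⁴.
A = 4πr² = 0.2027 m²; T⁴ = (537)⁴ = 8.316×10¹⁰ K⁴.
P = 0.97 × 5.67×10⁻⁸ × 0.2027 × 8.316×10¹⁰.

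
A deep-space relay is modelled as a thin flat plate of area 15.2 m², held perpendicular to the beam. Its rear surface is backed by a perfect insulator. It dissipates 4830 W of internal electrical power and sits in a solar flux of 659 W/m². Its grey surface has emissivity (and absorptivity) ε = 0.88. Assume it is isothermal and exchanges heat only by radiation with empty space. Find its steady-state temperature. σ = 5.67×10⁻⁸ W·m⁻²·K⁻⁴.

T ≈ 366 K

At steady state, absorbed solar power + internal power = radiated power.
Absorbed: α·S·A_cross = 0.88·659·15.20 = 8815 W (cross-section A).
Total input = 8815 + 4830 = 13640 W.
Radiated: εσ·A_surf·T⁴ with A_surf = A = 15.20 m².
T⁴ = 13640/(0.88·5.67×10⁻⁸·15.20) = 1.799×10¹⁰ K⁴.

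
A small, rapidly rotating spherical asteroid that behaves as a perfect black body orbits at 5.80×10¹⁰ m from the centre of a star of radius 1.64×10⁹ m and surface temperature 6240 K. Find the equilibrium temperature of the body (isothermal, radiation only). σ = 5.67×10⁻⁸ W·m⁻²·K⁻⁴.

The star's surface emits σT_*⁴; at distance d the flux is S = σT_*⁴(R_*/d)².
S = 5.67×10⁻⁸·(6240)⁴·(1.64×10⁹/5.80×10¹⁰)² = 68730 W/m².
For an isothermal sphere T⁴ = (1−a)S/(4σ) = 3.030×10¹¹ K⁴.

T ≈ 742 K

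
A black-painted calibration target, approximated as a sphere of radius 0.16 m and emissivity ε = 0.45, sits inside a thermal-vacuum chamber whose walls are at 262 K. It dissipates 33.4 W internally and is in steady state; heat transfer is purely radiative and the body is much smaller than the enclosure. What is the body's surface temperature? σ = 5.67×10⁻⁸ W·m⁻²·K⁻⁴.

For a small grey body in a large enclosure, net radiated power = εσA(T⁴ − T_w⁴).
Steady state: P = εσA(T⁴ − T_w⁴) with A = 4πr² = 0.3217 m².
T⁴ = P/(εσA) + T_w⁴ = 33.4/(0.45·5.67×10⁻⁸·0.3217) + (262)⁴
    = 4.069×10⁹ + 4.712×10⁹ = 8.781×10⁹ K⁴.

T ≈ 306 K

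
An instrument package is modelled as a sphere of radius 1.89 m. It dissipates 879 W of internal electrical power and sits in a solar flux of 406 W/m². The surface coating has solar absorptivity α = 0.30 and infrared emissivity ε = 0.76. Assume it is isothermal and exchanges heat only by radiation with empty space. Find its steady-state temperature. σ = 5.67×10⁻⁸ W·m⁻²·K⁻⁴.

At steady state, absorbed solar power + internal power = radiated power.
Absorbed: α·S·A_cross = 0.30·406·11.22 = 1367 W (cross-section πr²).
Total input = 1367 + 879 = 2246 W.
Radiated: εσ·A_surf·T⁴ with A_surf = 4πr² = 44.89 m².
T⁴ = 2246/(0.76·5.67×10⁻⁸·44.89) = 1.161×10⁹ K⁴.

T ≈ 185 K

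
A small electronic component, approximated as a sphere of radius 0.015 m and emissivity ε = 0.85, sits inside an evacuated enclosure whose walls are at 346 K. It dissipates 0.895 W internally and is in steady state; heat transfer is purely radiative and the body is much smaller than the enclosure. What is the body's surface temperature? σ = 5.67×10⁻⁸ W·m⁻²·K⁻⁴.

T ≈ 380 K

For a small grey body in a large enclosure, net radiated power = εσA(T⁴ − T_w⁴).
Steady state: P = εσA(T⁴ − T_w⁴) with A = 4πr² = 0.002827 m².
T⁴ = P/(εσA) + T_w⁴ = 0.895/(0.85·5.67×10⁻⁸·0.002827) + (346)⁴
    = 6.568×10⁹ + 1.433×10¹⁰ = 2.090×10¹⁰ K⁴.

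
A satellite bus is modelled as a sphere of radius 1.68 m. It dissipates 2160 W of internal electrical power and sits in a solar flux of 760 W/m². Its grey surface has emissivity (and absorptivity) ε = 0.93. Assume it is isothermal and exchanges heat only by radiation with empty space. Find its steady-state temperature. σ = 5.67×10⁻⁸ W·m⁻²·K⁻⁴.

T ≈ 259 K

At steady state, absorbed solar power + internal power = radiated power.
Absorbed: α·S·A_cross = 0.93·760·8.867 = 6267 W (cross-section πr²).
Total input = 6267 + 2160 = 8427 W.
Radiated: εσ·A_surf·T⁴ with A_surf = 4πr² = 35.47 m².
T⁴ = 8427/(0.93·5.67×10⁻⁸·35.47) = 4.506×10⁹ K⁴.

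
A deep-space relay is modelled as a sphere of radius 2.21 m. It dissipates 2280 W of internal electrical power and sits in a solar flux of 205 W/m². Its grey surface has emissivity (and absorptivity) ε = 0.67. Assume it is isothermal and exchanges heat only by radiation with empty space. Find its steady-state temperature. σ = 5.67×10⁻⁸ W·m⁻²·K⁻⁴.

At steady state, absorbed solar power + internal power = radiated power.
Absorbed: α·S·A_cross = 0.67·205·15.34 = 2107 W (cross-section πr²).
Total input = 2107 + 2280 = 4387 W.
Radiated: εσ·A_surf·T⁴ with A_surf = 4πr² = 61.38 m².
T⁴ = 4387/(0.67·5.67×10⁻⁸·61.38) = 1.882×10⁹ K⁴.

T ≈ 208 K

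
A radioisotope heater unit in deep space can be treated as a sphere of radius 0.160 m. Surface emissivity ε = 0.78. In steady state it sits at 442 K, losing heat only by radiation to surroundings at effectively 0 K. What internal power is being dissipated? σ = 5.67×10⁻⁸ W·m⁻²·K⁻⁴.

P ≈ 543 W

Steady state: P = εσA T⁴.
A = 4πr² = 0.3217 m²; T⁴ = (442)⁴ = 3.817×10¹⁰ K⁴.
P = 0.78 × 5.67×10⁻⁸ × 0.3217 × 3.817×10¹⁰.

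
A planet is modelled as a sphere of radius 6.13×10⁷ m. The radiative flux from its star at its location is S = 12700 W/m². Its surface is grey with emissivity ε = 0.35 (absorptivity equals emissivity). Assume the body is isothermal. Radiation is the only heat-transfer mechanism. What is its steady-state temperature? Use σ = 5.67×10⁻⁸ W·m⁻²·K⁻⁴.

At equilibrium, absorbed power = emitted power.
Absorbing cross-section = πr² = 1.181×10¹⁶ m²; emitting surface = 4πr² = 4.722×10¹⁶ m² (ratio 4).
εS·A_cross = εσ·A_surf·T⁴  ⇒  T⁴ = S/(4σ)   (ε cancels).
T⁴ = 12700/(4·5.67×10⁻⁸) = 5.600×10¹⁰ K⁴.
T = (5.600×10¹⁰)^(1/4).

T ≈ 486 K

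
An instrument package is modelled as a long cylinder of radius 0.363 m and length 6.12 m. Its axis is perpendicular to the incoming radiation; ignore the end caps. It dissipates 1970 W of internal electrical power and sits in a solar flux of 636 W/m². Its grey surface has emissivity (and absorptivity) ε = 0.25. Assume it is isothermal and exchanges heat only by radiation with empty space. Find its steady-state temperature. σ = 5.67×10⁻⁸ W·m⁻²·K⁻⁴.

T ≈ 341 K

At steady state, absorbed solar power + internal power = radiated power.
Absorbed: α·S·A_cross = 0.25·636·4.443 = 706.5 W (cross-section 2rL).
Total input = 706.5 + 1970 = 2676 W.
Radiated: εσ·A_surf·T⁴ with A_surf = 2πrL = 13.96 m².
T⁴ = 2676/(0.25·5.67×10⁻⁸·13.96) = 1.353×10¹⁰ K⁴.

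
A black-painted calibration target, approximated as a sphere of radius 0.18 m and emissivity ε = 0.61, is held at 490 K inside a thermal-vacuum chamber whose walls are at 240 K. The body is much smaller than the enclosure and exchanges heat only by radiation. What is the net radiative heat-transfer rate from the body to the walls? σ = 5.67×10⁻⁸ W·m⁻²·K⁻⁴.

For a small grey body in a large enclosure: P_net = εσA(T_body⁴ − T_wall⁴).
A = 4πr² = 0.4072 m²; T_body⁴ − T_wall⁴ = 5.765×10¹⁰ − 3.318×10⁹ = 5.433×10¹⁰ K⁴.
|P_net| = 0.61·5.67×10⁻⁸·0.4072·5.433×10¹⁰.

P_net ≈ 765 W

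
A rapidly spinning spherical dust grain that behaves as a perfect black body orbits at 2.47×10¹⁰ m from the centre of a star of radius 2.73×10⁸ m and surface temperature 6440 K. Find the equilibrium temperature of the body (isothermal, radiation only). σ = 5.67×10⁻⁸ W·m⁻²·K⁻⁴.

The star's surface emits σT_*⁴; at distance d the flux is S = σT_*⁴(R_*/d)².
S = 5.67×10⁻⁸·(6440)⁴·(2.73×10⁸/2.47×10¹⁰)² = 11910 W/m².
For an isothermal sphere T⁴ = (1−a)S/(4σ) = 5.253×10¹⁰ K⁴.

T ≈ 479 K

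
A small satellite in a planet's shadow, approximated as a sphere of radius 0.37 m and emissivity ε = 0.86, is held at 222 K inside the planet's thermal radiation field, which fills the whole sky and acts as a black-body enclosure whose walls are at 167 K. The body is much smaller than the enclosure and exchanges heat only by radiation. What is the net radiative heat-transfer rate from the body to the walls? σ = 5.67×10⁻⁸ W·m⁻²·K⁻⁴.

P_net ≈ 139 W

For a small grey body in a large enclosure: P_net = εσA(T_body⁴ − T_wall⁴).
A = 4πr² = 1.720 m²; T_body⁴ − T_wall⁴ = 2.429×10⁹ − 7.778×10⁸ = 1.651×10⁹ K⁴.
|P_net| = 0.86·5.67×10⁻⁸·1.720·1.651×10⁹.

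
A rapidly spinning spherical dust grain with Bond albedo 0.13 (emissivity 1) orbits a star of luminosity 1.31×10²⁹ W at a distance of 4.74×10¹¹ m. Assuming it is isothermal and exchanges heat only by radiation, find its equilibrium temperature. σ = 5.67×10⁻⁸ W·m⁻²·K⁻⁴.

T ≈ 650 K

First find the stellar flux at distance d: S = L/(4πd²) = 1.31×10²⁹/(4π·(4.74×10¹¹)²) = 46400 W/m².
For an isothermal sphere, absorbed (1−a)S·πr² = emitted σ·4πr²·T⁴, so T⁴ = (1−a)S/(4σ).
T⁴ = 0.870·46400/(4·5.67×10⁻⁸) = 1.780×10¹¹ K⁴.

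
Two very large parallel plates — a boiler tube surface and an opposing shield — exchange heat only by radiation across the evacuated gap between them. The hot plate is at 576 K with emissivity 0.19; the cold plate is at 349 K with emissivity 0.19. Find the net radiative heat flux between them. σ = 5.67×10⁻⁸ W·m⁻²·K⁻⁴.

For two infinite grey parallel plates, q = σ(T₁⁴ − T₂⁴)/(1/ε₁ + 1/ε₂ − 1).
T₁⁴ − T₂⁴ = 1.101×10¹¹ − 1.484×10¹⁰ = 9.524×10¹⁰ K⁴.
1/ε₁ + 1/ε₂ − 1 = 5.263 + 5.263 − 1 = 9.526.
q = 5.67×10⁻⁸ × 9.524×10¹⁰ / 9.526.

q ≈ 567 W/m²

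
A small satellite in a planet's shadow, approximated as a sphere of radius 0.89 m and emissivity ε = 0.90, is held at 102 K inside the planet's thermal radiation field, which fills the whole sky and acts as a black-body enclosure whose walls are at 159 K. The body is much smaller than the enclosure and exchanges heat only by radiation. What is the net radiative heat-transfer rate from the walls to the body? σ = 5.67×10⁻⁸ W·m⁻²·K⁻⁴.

For a small grey body in a large enclosure: P_net = εσA(T_body⁴ − T_wall⁴).
A = 4πr² = 9.954 m²; T_body⁴ − T_wall⁴ = 1.082×10⁸ − 6.391×10⁸ = -5.309×10⁸ K⁴.
|P_net| = 0.90·5.67×10⁻⁸·9.954·5.309×10⁸.

P_net ≈ 270 W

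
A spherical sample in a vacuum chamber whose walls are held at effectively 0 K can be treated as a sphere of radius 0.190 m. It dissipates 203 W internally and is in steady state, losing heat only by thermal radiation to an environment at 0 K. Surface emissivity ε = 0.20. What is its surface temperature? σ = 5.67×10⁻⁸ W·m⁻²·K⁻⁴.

Steady state: internal power = radiated power, P = εσA T⁴.
Radiating area A = 4πr² = 0.4536 m².
T⁴ = P/(εσA) = 203/(0.20·5.67×10⁻⁸·0.4536) = 3.946×10¹⁰ K⁴.
T = (3.946×10¹⁰)^(1/4).

T ≈ 446 K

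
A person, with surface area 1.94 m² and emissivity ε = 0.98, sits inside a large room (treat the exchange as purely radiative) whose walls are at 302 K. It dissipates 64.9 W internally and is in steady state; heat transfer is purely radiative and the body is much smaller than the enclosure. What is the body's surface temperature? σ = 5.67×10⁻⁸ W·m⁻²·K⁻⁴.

T ≈ 307 K

For a small grey body in a large enclosure, net radiated power = εσA(T⁴ − T_w⁴).
Steady state: P = εσA(T⁴ − T_w⁴) with A = 1.94 m².
T⁴ = P/(εσA) + T_w⁴ = 64.9/(0.98·5.67×10⁻⁸·1.940) + (302)⁴
    = 6.021×10⁸ + 8.318×10⁹ = 8.920×10⁹ K⁴.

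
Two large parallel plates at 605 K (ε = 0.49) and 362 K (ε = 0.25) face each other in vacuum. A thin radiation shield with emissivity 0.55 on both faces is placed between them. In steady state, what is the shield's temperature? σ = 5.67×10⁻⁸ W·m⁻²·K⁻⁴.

T_s ≈ 548 K

In steady state the net flux on the hot side equals that on the cold side.
σ(T₁⁴−T_s⁴)/D₁ = σ(T_s⁴−T₂⁴)/D₂, with D₁ = 1/ε₁+1/ε_s−1 = 2.859, D₂ = 1/ε_s+1/ε₂−1 = 4.818.
Solve for T_s⁴: T_s⁴ = (D₂·T₁⁴ + D₁·T₂⁴)/(D₁+D₂) = 9.048×10¹⁰ K⁴.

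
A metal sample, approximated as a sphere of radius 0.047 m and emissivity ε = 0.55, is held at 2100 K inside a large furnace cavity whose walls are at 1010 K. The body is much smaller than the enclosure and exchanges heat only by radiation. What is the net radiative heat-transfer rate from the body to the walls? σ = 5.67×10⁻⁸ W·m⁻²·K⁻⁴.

P_net ≈ 15900 W

For a small grey body in a large enclosure: P_net = εσA(T_body⁴ − T_wall⁴).
A = 4πr² = 0.02776 m²; T_body⁴ − T_wall⁴ = 1.945×10¹³ − 1.041×10¹² = 1.841×10¹³ K⁴.
|P_net| = 0.55·5.67×10⁻⁸·0.02776·1.841×10¹³.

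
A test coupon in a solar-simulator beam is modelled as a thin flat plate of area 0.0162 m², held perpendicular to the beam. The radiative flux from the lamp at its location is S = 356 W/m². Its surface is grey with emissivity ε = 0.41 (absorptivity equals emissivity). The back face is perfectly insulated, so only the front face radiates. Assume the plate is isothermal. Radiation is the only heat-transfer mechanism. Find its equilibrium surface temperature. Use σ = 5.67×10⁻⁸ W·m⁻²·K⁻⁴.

T ≈ 281 K

At equilibrium, absorbed power = emitted power.
Absorbing cross-section = A = 0.01620 m²; emitting surface = A = 0.01620 m² (ratio 1).
εS·A_cross = εσ·A_surf·T⁴  ⇒  T⁴ = S/(1σ)   (ε cancels).
T⁴ = 356/(1·5.67×10⁻⁸) = 6.279×10⁹ K⁴.
T = (6.279×10⁹)^(1/4).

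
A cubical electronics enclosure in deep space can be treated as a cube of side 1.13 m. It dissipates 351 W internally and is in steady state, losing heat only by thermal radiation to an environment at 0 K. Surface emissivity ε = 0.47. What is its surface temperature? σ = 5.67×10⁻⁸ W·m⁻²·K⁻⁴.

Steady state: internal power = radiated power, P = εσA T⁴.
Radiating area A = 6L² = 7.661 m².
T⁴ = P/(εσA) = 351/(0.47·5.67×10⁻⁸·7.661) = 1.719×10⁹ K⁴.
T = (1.719×10⁹)^(1/4).

T ≈ 204 K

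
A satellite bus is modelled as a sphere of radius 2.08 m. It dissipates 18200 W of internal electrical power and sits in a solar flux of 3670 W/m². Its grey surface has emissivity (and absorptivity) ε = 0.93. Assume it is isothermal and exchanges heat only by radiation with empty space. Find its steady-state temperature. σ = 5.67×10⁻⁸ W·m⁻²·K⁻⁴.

T ≈ 387 K

At steady state, absorbed solar power + internal power = radiated power.
Absorbed: α·S·A_cross = 0.93·3670·13.59 = 46390 W (cross-section πr²).
Total input = 46390 + 18200 = 64590 W.
Radiated: εσ·A_surf·T⁴ with A_surf = 4πr² = 54.37 m².
T⁴ = 64590/(0.93·5.67×10⁻⁸·54.37) = 2.253×10¹⁰ K⁴.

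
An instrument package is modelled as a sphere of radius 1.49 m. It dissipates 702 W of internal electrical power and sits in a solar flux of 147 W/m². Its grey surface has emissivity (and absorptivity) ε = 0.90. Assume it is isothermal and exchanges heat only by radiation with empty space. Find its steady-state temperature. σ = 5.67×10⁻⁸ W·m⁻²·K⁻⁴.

T ≈ 184 K

At steady state, absorbed solar power + internal power = radiated power.
Absorbed: α·S·A_cross = 0.90·147·6.975 = 922.7 W (cross-section πr²).
Total input = 922.7 + 702 = 1625 W.
Radiated: εσ·A_surf·T⁴ with A_surf = 4πr² = 27.90 m².
T⁴ = 1625/(0.90·5.67×10⁻⁸·27.90) = 1.141×10⁹ K⁴.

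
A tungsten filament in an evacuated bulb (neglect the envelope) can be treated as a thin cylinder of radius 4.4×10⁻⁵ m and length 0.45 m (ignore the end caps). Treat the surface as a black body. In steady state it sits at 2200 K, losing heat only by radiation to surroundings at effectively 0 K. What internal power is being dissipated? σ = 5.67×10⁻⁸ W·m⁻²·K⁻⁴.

P ≈ 165 W

Steady state: P = εσA T⁴.
A = 2πrL = 1.244×10⁻⁴ m²; T⁴ = (2200)⁴ = 2.343×10¹³ K⁴.
P = 1.0 × 5.67×10⁻⁸ × 1.244×10⁻⁴ × 2.343×10¹³.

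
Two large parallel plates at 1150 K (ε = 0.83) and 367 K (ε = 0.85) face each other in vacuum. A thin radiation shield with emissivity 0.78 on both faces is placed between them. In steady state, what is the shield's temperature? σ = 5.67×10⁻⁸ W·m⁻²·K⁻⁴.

In steady state the net flux on the hot side equals that on the cold side.
σ(T₁⁴−T_s⁴)/D₁ = σ(T_s⁴−T₂⁴)/D₂, with D₁ = 1/ε₁+1/ε_s−1 = 1.487, D₂ = 1/ε_s+1/ε₂−1 = 1.459.
Solve for T_s⁴: T_s⁴ = (D₂·T₁⁴ + D₁·T₂⁴)/(D₁+D₂) = 8.752×10¹¹ K⁴.

T_s ≈ 967 K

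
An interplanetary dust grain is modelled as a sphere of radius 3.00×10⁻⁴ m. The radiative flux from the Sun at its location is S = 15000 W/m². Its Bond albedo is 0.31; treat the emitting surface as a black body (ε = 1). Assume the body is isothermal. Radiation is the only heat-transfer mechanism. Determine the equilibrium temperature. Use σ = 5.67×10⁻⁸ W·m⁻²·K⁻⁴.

T ≈ 462 K

At equilibrium, absorbed power = emitted power.
Absorbing cross-section = πr² = 2.827×10⁻⁷ m²; emitting surface = 4πr² = 1.131×10⁻⁶ m² (ratio 4).
(1−a)S·A_cross = εσ·A_surf·T⁴  ⇒  T⁴ = (1−a)S/(4σ).
T⁴ = 0.690·15000/(4·5.67×10⁻⁸) = 4.563×10¹⁰ K⁴.
T = (4.563×10¹⁰)^(1/4).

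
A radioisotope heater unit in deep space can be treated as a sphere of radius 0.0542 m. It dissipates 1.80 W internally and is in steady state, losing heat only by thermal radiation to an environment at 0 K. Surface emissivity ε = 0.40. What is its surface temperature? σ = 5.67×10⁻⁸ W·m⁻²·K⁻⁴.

Steady state: internal power = radiated power, P = εσA T⁴.
Radiating area A = 4πr² = 0.03692 m².
T⁴ = P/(εσA) = 1.80/(0.40·5.67×10⁻⁸·0.03692) = 2.150×10⁹ K⁴.
T = (2.150×10⁹)^(1/4).

T ≈ 215 K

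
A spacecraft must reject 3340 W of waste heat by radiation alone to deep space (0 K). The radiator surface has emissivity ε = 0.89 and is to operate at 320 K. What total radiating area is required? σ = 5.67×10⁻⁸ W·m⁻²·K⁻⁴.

P = εσA T⁴ ⇒ A = P/(εσT⁴).
T⁴ = 1.049×10¹⁰ K⁴.
A = 3340/(0.89 × 5.67×10⁻⁸ × 1.049×10¹⁰).

A ≈ 6.31 m²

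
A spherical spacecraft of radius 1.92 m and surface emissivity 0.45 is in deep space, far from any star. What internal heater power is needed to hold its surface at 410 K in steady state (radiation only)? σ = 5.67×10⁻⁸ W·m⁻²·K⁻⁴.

P ≈ 33400 W

P = εσ·4πr²·T⁴.
4πr² = 46.32 m²; T⁴ = 2.826×10¹⁰ K⁴.
P = 0.45·5.67×10⁻⁸·46.32·2.826×10¹⁰.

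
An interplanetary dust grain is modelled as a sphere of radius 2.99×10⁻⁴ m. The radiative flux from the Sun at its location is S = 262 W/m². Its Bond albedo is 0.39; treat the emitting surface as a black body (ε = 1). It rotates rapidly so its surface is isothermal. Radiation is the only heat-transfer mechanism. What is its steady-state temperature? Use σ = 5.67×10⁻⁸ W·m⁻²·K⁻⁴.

At equilibrium, absorbed power = emitted power.
Absorbing cross-section = πr² = 2.809×10⁻⁷ m²; emitting surface = 4πr² = 1.123×10⁻⁶ m² (ratio 4).
(1−a)S·A_cross = εσ·A_surf·T⁴  ⇒  T⁴ = (1−a)S/(4σ).
T⁴ = 0.610·262/(4·5.67×10⁻⁸) = 7.047×10⁸ K⁴.
T = (7.047×10⁸)^(1/4).

T ≈ 163 K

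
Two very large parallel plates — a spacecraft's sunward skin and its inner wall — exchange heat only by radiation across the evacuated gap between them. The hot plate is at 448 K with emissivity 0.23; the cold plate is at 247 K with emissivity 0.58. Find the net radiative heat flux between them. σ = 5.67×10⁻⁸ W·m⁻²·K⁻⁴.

q ≈ 409 W/m²

For two infinite grey parallel plates, q = σ(T₁⁴ − T₂⁴)/(1/ε₁ + 1/ε₂ − 1).
T₁⁴ − T₂⁴ = 4.028×10¹⁰ − 3.722×10⁹ = 3.656×10¹⁰ K⁴.
1/ε₁ + 1/ε₂ − 1 = 4.348 + 1.724 − 1 = 5.072.
q = 5.67×10⁻⁸ × 3.656×10¹⁰ / 5.072.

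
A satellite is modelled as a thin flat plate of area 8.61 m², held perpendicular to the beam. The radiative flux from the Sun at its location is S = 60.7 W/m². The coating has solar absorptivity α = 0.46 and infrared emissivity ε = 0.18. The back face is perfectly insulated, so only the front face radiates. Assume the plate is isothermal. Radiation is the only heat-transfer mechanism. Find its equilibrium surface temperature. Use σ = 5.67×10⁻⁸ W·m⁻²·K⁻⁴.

At equilibrium, absorbed power = emitted power.
Absorbing cross-section = A = 8.610 m²; emitting surface = A = 8.610 m² (ratio 1).
αS·A_cross = εσ·A_surf·T⁴  ⇒  T⁴ = αS/(ε·1σ).
T⁴ = 0.460·60.7/(0.18·1·5.67×10⁻⁸) = 2.736×10⁹ K⁴.
T = (2.736×10⁹)^(1/4).

T ≈ 229 K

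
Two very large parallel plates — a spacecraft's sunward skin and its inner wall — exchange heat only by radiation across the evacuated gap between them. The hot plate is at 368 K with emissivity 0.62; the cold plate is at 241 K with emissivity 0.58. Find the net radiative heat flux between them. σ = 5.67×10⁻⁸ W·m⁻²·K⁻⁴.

q ≈ 363 W/m²

For two infinite grey parallel plates, q = σ(T₁⁴ − T₂⁴)/(1/ε₁ + 1/ε₂ − 1).
T₁⁴ − T₂⁴ = 1.834×10¹⁰ − 3.373×10⁹ = 1.497×10¹⁰ K⁴.
1/ε₁ + 1/ε₂ − 1 = 1.613 + 1.724 − 1 = 2.337.
q = 5.67×10⁻⁸ × 1.497×10¹⁰ / 2.337.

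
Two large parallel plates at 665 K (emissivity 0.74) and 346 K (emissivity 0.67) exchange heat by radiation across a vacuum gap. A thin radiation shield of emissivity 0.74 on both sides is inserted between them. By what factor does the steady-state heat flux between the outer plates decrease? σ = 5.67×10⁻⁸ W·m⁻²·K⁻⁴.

Without shield: q₀ = σΔ(T⁴)/(1/ε₁+1/ε₂−1) with denominator 1.844.
With shield the two gaps are in series; the resistances add: (1/ε₁+1/ε_s−1)+(1/ε_s+1/ε₂−1) = 1.703+1.844 = 3.547.
Heat-flux ratio q₀/q = 3.547/1.844.

factor ≈ 1.92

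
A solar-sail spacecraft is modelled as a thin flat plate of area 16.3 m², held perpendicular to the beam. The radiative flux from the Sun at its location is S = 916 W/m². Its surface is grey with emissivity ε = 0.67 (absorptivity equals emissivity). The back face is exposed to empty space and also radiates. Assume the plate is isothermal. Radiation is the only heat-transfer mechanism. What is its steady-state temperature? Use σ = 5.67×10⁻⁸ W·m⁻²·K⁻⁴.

At equilibrium, absorbed power = emitted power.
Absorbing cross-section = A = 16.30 m²; emitting surface = 2A = 32.60 m² (ratio 2).
εS·A_cross = εσ·A_surf·T⁴  ⇒  T⁴ = S/(2σ)   (ε cancels).
T⁴ = 916/(2·5.67×10⁻⁸) = 8.078×10⁹ K⁴.
T = (8.078×10⁹)^(1/4).

T ≈ 300 K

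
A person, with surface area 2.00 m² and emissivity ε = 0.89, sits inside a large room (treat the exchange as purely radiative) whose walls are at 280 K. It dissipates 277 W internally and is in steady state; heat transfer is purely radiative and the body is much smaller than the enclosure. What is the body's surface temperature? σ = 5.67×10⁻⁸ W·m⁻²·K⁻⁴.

T ≈ 307 K

For a small grey body in a large enclosure, net radiated power = εσA(T⁴ − T_w⁴).
Steady state: P = εσA(T⁴ − T_w⁴) with A = 2.00 m².
T⁴ = P/(εσA) + T_w⁴ = 277/(0.89·5.67×10⁻⁸·2.000) + (280)⁴
    = 2.745×10⁹ + 6.147×10⁹ = 8.891×10⁹ K⁴.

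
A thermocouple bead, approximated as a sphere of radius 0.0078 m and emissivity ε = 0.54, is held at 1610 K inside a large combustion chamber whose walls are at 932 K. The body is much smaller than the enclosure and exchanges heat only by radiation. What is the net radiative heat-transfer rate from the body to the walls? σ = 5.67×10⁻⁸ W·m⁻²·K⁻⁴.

For a small grey body in a large enclosure: P_net = εσA(T_body⁴ − T_wall⁴).
A = 4πr² = 7.645×10⁻⁴ m²; T_body⁴ − T_wall⁴ = 6.719×10¹² − 7.545×10¹¹ = 5.964×10¹² K⁴.
|P_net| = 0.54·5.67×10⁻⁸·7.645×10⁻⁴·5.964×10¹².

P_net ≈ 140 W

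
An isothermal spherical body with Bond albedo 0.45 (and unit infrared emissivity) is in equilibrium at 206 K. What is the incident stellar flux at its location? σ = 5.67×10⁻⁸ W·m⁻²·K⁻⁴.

S ≈ 743 W/m²

(1−a)S·πr² = σ·4πr²·T⁴ ⇒ S = 4σT⁴/(1−a).
S = 4·5.67×10⁻⁸·1.801×10⁹/0.550.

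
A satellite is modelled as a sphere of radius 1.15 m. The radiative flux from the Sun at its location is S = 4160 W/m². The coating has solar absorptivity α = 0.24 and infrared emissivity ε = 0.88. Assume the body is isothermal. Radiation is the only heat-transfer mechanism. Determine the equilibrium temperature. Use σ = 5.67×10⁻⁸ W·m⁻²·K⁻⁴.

At equilibrium, absorbed power = emitted power.
Absorbing cross-section = πr² = 4.155 m²; emitting surface = 4πr² = 16.62 m² (ratio 4).
αS·A_cross = εσ·A_surf·T⁴  ⇒  T⁴ = αS/(ε·4σ).
T⁴ = 0.240·4160/(0.88·4·5.67×10⁻⁸) = 5.002×10⁹ K⁴.
T = (5.002×10⁹)^(1/4).

T ≈ 266 K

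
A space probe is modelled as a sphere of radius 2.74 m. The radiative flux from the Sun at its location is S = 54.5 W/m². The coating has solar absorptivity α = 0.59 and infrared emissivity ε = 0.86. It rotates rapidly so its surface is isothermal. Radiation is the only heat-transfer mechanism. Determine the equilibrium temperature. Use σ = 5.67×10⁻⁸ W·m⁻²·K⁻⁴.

At equilibrium, absorbed power = emitted power.
Absorbing cross-section = πr² = 23.59 m²; emitting surface = 4πr² = 94.34 m² (ratio 4).
αS·A_cross = εσ·A_surf·T⁴  ⇒  T⁴ = αS/(ε·4σ).
T⁴ = 0.590·54.5/(0.86·4·5.67×10⁻⁸) = 1.649×10⁸ K⁴.
T = (1.649×10⁸)^(1/4).

T ≈ 113 K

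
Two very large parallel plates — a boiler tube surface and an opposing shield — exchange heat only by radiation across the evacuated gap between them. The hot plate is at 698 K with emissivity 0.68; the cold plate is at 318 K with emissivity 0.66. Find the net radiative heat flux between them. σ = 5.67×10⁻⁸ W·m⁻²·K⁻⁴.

For two infinite grey parallel plates, q = σ(T₁⁴ − T₂⁴)/(1/ε₁ + 1/ε₂ − 1).
T₁⁴ − T₂⁴ = 2.374×10¹¹ − 1.023×10¹⁰ = 2.271×10¹¹ K⁴.
1/ε₁ + 1/ε₂ − 1 = 1.471 + 1.515 − 1 = 1.986.
q = 5.67×10⁻⁸ × 2.271×10¹¹ / 1.986.

q ≈ 6490 W/m²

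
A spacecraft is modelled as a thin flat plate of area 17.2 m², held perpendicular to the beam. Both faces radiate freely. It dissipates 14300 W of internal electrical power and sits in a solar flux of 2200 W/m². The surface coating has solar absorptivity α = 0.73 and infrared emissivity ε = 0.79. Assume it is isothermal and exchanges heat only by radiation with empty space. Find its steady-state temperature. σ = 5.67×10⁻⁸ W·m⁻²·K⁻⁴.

At steady state, absorbed solar power + internal power = radiated power.
Absorbed: α·S·A_cross = 0.73·2200·17.20 = 27620 W (cross-section A).
Total input = 27620 + 14300 = 41920 W.
Radiated: εσ·A_surf·T⁴ with A_surf = 2A = 34.40 m².
T⁴ = 41920/(0.79·5.67×10⁻⁸·34.40) = 2.721×10¹⁰ K⁴.

T ≈ 406 K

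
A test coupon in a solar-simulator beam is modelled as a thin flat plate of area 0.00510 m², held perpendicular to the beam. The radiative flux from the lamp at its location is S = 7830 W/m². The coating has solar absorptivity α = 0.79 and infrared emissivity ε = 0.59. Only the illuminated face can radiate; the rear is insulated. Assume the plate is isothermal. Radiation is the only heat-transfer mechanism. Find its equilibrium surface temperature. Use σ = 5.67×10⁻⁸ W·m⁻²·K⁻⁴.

T ≈ 656 K

At equilibrium, absorbed power = emitted power.
Absorbing cross-section = A = 0.005100 m²; emitting surface = A = 0.005100 m² (ratio 1).
αS·A_cross = εσ·A_surf·T⁴  ⇒  T⁴ = αS/(ε·1σ).
T⁴ = 0.790·7830/(0.59·1·5.67×10⁻⁸) = 1.849×10¹¹ K⁴.
T = (1.849×10¹¹)^(1/4).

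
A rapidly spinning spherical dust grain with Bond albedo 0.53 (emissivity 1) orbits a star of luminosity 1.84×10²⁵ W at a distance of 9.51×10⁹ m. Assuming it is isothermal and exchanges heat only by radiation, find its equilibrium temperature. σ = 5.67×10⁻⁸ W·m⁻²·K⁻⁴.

T ≈ 428 K

First find the stellar flux at distance d: S = L/(4πd²) = 1.84×10²⁵/(4π·(9.51×10⁹)²) = 16190 W/m².
For an isothermal sphere, absorbed (1−a)S·πr² = emitted σ·4πr²·T⁴, so T⁴ = (1−a)S/(4σ).
T⁴ = 0.470·16190/(4·5.67×10⁻⁸) = 3.355×10¹⁰ K⁴.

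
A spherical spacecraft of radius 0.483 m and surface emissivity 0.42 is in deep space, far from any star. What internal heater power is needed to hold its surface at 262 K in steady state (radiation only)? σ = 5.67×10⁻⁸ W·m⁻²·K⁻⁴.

P ≈ 329 W

P = εσ·4πr²·T⁴.
4πr² = 2.932 m²; T⁴ = 4.712×10⁹ K⁴.
P = 0.42·5.67×10⁻⁸·2.932·4.712×10⁹.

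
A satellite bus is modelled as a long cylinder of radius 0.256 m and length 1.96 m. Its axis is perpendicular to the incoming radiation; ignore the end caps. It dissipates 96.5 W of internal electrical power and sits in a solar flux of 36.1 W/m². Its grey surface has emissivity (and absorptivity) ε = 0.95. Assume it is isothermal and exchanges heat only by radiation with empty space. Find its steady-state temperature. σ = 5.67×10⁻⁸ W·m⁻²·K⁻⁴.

At steady state, absorbed solar power + internal power = radiated power.
Absorbed: α·S·A_cross = 0.95·36.1·1.004 = 34.42 W (cross-section 2rL).
Total input = 34.42 + 96.5 = 130.9 W.
Radiated: εσ·A_surf·T⁴ with A_surf = 2πrL = 3.153 m².
T⁴ = 130.9/(0.95·5.67×10⁻⁸·3.153) = 7.709×10⁸ K⁴.

T ≈ 167 K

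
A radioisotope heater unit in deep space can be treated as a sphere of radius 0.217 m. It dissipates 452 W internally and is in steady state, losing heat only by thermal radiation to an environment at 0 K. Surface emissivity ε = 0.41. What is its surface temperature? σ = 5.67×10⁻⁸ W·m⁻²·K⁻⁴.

T ≈ 426 K

Steady state: internal power = radiated power, P = εσA T⁴.
Radiating area A = 4πr² = 0.5917 m².
T⁴ = P/(εσA) = 452/(0.41·5.67×10⁻⁸·0.5917) = 3.286×10¹⁰ K⁴.
T = (3.286×10¹⁰)^(1/4).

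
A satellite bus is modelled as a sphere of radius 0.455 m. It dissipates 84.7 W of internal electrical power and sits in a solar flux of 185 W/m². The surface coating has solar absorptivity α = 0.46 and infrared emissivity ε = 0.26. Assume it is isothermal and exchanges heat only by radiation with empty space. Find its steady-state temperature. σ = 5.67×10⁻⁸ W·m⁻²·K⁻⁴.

T ≈ 246 K

At steady state, absorbed solar power + internal power = radiated power.
Absorbed: α·S·A_cross = 0.46·185·0.6504 = 55.35 W (cross-section πr²).
Total input = 55.35 + 84.7 = 140.0 W.
Radiated: εσ·A_surf·T⁴ with A_surf = 4πr² = 2.602 m².
T⁴ = 140.0/(0.26·5.67×10⁻⁸·2.602) = 3.652×10⁹ K⁴.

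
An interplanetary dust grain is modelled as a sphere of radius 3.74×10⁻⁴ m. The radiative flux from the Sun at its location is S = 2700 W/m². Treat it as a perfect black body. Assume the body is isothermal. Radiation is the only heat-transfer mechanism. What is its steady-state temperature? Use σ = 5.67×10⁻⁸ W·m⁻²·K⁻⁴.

At equilibrium, absorbed power = emitted power.
Absorbing cross-section = πr² = 4.394×10⁻⁷ m²; emitting surface = 4πr² = 1.758×10⁻⁶ m² (ratio 4).
S·A_cross = εσ·A_surf·T⁴  ⇒  T⁴ = S/(4σ).
T⁴ = 1.00·2700/(4·5.67×10⁻⁸) = 1.190×10¹⁰ K⁴.
T = (1.190×10¹⁰)^(1/4).

T ≈ 330 K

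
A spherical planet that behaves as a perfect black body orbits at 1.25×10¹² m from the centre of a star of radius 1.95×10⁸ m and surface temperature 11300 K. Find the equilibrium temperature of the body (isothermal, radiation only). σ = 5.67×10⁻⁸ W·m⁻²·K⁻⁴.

The star's surface emits σT_*⁴; at distance d the flux is S = σT_*⁴(R_*/d)².
S = 5.67×10⁻⁸·(11300)⁴·(1.95×10⁸/1.25×10¹²)² = 22.50 W/m².
For an isothermal sphere T⁴ = (1−a)S/(4σ) = 9.920×10⁷ K⁴.

T ≈ 99.8 K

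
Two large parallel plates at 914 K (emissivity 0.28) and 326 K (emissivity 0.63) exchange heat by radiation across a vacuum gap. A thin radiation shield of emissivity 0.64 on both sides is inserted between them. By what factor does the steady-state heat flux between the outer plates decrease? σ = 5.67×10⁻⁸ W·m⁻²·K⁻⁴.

factor ≈ 1.51

Without shield: q₀ = σΔ(T⁴)/(1/ε₁+1/ε₂−1) with denominator 4.159.
With shield the two gaps are in series; the resistances add: (1/ε₁+1/ε_s−1)+(1/ε_s+1/ε₂−1) = 4.134+2.150 = 6.284.
Heat-flux ratio q₀/q = 6.284/4.159.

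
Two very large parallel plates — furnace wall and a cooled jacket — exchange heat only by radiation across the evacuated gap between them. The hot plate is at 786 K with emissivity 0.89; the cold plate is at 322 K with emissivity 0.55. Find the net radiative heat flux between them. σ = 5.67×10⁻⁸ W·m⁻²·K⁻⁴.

q ≈ 10800 W/m²

For two infinite grey parallel plates, q = σ(T₁⁴ − T₂⁴)/(1/ε₁ + 1/ε₂ − 1).
T₁⁴ − T₂⁴ = 3.817×10¹¹ − 1.075×10¹⁰ = 3.709×10¹¹ K⁴.
1/ε₁ + 1/ε₂ − 1 = 1.124 + 1.818 − 1 = 1.942.
q = 5.67×10⁻⁸ × 3.709×10¹¹ / 1.942.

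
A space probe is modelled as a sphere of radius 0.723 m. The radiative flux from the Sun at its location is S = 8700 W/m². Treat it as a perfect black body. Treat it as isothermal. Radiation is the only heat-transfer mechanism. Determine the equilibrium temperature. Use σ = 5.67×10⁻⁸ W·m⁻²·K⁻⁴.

T ≈ 443 K

At equilibrium, absorbed power = emitted power.
Absorbing cross-section = πr² = 1.642 m²; emitting surface = 4πr² = 6.569 m² (ratio 4).
S·A_cross = εσ·A_surf·T⁴  ⇒  T⁴ = S/(4σ).
T⁴ = 1.00·8700/(4·5.67×10⁻⁸) = 3.836×10¹⁰ K⁴.
T = (3.836×10¹⁰)^(1/4).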